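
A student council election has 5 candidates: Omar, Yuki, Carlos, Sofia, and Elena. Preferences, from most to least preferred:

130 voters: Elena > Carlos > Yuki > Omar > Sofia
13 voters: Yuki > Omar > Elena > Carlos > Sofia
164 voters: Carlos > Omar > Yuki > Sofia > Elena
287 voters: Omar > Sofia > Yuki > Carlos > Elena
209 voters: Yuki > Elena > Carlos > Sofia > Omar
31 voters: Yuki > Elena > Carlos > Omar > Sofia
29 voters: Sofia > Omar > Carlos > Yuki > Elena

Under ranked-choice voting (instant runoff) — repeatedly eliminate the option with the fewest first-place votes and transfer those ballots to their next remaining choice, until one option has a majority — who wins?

Round 1: Omar 287, Yuki 253, Carlos 164, Sofia 29, Elena 130. Eliminate Sofia.
Round 2: Omar 316, Yuki 253, Carlos 164, Elena 130. Eliminate Elena.
Round 3: Omar 316, Yuki 253, Carlos 294. Eliminate Yuki.
Round 4: Omar 329, Carlos 534. Carlos has a majority.

Carlos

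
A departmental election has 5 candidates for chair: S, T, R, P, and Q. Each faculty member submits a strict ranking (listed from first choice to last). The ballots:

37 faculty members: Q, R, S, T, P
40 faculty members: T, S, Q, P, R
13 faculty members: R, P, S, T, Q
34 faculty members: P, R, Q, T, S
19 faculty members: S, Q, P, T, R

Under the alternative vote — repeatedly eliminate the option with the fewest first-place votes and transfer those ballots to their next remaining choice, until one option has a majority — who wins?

Q

Round 1: S 19, T 40, R 13, P 34, Q 37. Eliminate R.
Round 2: S 19, T 40, P 47, Q 37. Eliminate S.
Round 3: T 40, P 47, Q 56. Eliminate T.
Round 4: P 47, Q 96. Q has a majority.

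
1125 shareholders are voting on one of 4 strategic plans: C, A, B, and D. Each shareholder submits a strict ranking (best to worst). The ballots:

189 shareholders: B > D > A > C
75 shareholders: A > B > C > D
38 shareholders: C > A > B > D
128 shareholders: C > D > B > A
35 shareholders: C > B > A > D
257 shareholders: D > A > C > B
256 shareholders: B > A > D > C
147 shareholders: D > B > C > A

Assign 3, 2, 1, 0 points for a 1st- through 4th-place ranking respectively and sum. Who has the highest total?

D

C: 189·0 + 75·1 + 38·3 + 128·3 + 35·3 + 257·1 + 256·0 + 147·1 = 1082
A: 189·1 + 75·3 + 38·2 + 128·0 + 35·1 + 257·2 + 256·2 + 147·0 = 1551
B: 189·3 + 75·2 + 38·1 + 128·1 + 35·2 + 257·0 + 256·3 + 147·2 = 2015
D: 189·2 + 75·0 + 38·0 + 128·2 + 35·0 + 257·3 + 256·1 + 147·3 = 2102
D has the highest Borda score (2102).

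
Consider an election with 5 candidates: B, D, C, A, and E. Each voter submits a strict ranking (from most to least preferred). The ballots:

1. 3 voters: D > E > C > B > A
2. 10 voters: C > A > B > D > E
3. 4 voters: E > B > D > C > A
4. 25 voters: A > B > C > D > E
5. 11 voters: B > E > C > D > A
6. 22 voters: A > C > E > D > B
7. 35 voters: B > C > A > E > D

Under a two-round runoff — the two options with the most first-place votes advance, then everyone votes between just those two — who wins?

A

Round 1 first-place votes: B 46, D 3, C 10, A 47, E 4.
A and B advance.
Runoff: A is preferred to B by 57 voters; B by 53.
A wins the runoff.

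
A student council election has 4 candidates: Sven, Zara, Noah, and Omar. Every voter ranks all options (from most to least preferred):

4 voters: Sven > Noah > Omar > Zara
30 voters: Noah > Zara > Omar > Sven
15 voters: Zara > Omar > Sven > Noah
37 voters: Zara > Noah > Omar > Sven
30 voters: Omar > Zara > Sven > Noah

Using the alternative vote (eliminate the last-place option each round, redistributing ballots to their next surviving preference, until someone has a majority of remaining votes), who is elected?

Round 1: Sven 4, Zara 52, Noah 30, Omar 30. Eliminate Sven.
Round 2: Zara 52, Noah 34, Omar 30. Eliminate Omar.
Round 3: Zara 82, Noah 34. Zara has a majority.

Zara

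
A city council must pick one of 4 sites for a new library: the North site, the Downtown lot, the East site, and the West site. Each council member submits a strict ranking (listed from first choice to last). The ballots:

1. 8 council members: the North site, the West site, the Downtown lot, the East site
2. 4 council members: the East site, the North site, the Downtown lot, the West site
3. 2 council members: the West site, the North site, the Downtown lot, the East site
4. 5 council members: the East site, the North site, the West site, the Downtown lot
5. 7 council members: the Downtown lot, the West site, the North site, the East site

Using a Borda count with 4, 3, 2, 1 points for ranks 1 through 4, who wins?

the North site: 8·4 + 4·3 + 2·3 + 5·3 + 7·2 = 79
the Downtown lot: 8·2 + 4·2 + 2·2 + 5·1 + 7·4 = 61
the East site: 8·1 + 4·4 + 2·1 + 5·4 + 7·1 = 53
the West site: 8·3 + 4·1 + 2·4 + 5·2 + 7·3 = 67
the North site has the highest Borda score (79).

the North site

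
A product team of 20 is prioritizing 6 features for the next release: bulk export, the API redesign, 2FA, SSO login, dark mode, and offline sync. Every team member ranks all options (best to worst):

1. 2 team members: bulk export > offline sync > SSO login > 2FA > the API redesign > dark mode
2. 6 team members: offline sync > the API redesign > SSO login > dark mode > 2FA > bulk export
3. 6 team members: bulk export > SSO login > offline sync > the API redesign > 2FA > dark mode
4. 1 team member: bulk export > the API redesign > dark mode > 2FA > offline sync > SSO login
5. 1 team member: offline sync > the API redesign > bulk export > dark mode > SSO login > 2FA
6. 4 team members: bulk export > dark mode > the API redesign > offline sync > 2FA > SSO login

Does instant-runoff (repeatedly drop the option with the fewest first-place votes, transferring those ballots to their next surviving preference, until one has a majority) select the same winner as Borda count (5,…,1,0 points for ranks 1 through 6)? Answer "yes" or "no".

no

Instant-runoff — R1 bulk export 13, the API redesign 0, 2FA 0, SSO login 0, dark mode 0, offline sync 7 (bulk export winner). Winner: bulk export.
Borda — scores: bulk export 68, the API redesign 58, 2FA 22, SSO login 49, dark mode 33, offline sync 70. Winner: offline sync.
The two methods disagree.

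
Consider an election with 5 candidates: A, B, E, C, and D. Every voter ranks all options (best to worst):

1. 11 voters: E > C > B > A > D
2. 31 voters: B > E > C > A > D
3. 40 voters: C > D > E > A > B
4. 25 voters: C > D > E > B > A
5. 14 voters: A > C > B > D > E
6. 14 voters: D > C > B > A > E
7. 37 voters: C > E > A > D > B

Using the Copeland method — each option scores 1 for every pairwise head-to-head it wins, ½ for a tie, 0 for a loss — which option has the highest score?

C

A: beats B and D; loses to E and C → score 2.
B: loses to A, E, C, and D → score 0.
E: beats A and B; loses to C and D → score 2.
C: beats A, B, E, and D → score 4.
D: beats B and E; loses to A and C → score 2.
C has the best pairwise record.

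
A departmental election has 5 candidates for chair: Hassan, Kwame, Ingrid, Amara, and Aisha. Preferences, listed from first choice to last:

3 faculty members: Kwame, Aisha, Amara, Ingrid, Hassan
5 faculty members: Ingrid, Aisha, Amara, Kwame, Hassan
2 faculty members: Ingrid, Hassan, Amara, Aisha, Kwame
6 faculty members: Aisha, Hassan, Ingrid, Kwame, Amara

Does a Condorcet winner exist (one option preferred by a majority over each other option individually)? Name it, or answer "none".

Aisha

Aisha vs Hassan: 14–2 for Aisha.
Aisha vs Kwame: 13–3 for Aisha.
Aisha vs Ingrid: 9–7 for Aisha.
Aisha vs Amara: 14–2 for Aisha.
Aisha beats every other option head-to-head.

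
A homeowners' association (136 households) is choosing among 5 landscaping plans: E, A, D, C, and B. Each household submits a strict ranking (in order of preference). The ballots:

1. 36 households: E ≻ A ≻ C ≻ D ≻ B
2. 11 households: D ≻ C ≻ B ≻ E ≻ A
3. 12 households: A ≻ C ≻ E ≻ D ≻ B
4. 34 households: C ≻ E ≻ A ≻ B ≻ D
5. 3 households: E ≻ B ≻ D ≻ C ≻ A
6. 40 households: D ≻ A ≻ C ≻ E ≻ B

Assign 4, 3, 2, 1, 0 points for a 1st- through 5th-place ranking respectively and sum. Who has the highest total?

C

E: 36·4 + 11·1 + 12·2 + 34·3 + 3·4 + 40·1 = 333
A: 36·3 + 11·0 + 12·4 + 34·2 + 3·0 + 40·3 = 344
D: 36·1 + 11·4 + 12·1 + 34·0 + 3·2 + 40·4 = 258
C: 36·2 + 11·3 + 12·3 + 34·4 + 3·1 + 40·2 = 360
B: 36·0 + 11·2 + 12·0 + 34·1 + 3·3 + 40·0 = 65
C has the highest Borda score (360).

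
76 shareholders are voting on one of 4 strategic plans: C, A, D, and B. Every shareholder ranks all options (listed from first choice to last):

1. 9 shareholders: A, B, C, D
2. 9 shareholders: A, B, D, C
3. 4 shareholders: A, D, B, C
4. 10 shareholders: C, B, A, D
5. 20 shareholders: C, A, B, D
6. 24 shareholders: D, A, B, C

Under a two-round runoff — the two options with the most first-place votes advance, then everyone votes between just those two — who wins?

Round 1 first-place votes: C 30, A 22, D 24, B 0.
C and D advance.
Runoff: C is preferred to D by 39 voters; D by 37.
C wins the runoff.

C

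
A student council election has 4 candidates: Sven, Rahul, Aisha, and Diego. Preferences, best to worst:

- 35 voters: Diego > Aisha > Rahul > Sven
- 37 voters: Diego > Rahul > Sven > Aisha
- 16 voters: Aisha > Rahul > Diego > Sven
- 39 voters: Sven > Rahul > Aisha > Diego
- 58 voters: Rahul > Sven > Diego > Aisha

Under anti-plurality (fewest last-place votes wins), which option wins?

Last-place votes: Sven 51, Rahul 0, Aisha 95, Diego 39.
Rahul is ranked last by the fewest voters, so Rahul wins.

Rahul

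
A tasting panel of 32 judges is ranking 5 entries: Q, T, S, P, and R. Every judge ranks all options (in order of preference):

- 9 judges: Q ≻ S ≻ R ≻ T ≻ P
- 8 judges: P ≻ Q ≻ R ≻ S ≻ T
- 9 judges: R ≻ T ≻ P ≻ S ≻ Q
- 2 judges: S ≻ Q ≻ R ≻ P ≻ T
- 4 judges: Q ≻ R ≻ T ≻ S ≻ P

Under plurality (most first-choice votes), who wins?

First-place votes: Q 13, T 0, S 2, P 8, R 9.
Q has the most first-place votes.

Q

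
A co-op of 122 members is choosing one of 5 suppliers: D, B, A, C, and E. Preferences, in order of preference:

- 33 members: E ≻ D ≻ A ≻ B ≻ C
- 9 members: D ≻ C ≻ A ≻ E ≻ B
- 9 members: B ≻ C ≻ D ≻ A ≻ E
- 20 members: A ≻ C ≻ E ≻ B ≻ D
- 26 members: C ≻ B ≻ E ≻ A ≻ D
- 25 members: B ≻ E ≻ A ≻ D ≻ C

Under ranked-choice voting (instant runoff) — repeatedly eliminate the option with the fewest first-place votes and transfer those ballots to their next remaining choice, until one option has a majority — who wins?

B

Round 1: D 9, B 34, A 20, C 26, E 33. Eliminate D.
Round 2: B 34, A 20, C 35, E 33. Eliminate A.
Round 3: B 34, C 55, E 33. Eliminate E.
Round 4: B 67, C 55. B has a majority.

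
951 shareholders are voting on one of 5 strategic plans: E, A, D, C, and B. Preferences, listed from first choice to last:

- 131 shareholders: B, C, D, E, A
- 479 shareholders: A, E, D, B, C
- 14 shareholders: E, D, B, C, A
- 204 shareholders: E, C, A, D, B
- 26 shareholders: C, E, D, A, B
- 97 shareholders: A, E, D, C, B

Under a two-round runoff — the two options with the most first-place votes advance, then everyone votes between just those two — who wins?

Round 1 first-place votes: E 218, A 576, D 0, C 26, B 131.
A and E advance.
Runoff: A is preferred to E by 576 voters; E by 375.
A wins the runoff.

A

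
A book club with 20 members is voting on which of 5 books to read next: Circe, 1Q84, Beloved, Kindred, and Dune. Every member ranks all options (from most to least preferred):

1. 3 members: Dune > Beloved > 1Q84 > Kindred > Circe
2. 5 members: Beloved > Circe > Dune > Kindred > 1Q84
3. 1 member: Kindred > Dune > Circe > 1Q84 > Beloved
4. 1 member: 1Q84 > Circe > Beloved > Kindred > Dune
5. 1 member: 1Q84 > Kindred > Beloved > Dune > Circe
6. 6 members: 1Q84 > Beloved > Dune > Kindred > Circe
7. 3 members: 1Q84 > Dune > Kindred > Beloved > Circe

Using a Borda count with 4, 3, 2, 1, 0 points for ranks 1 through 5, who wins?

Circe: 3·0 + 5·3 + 1·2 + 1·3 + 1·0 + 6·0 + 3·0 = 20
1Q84: 3·2 + 5·0 + 1·1 + 1·4 + 1·4 + 6·4 + 3·4 = 51
Beloved: 3·3 + 5·4 + 1·0 + 1·2 + 1·2 + 6·3 + 3·1 = 54
Kindred: 3·1 + 5·1 + 1·4 + 1·1 + 1·3 + 6·1 + 3·2 = 28
Dune: 3·4 + 5·2 + 1·3 + 1·0 + 1·1 + 6·2 + 3·3 = 47
Beloved has the highest Borda score (54).

Beloved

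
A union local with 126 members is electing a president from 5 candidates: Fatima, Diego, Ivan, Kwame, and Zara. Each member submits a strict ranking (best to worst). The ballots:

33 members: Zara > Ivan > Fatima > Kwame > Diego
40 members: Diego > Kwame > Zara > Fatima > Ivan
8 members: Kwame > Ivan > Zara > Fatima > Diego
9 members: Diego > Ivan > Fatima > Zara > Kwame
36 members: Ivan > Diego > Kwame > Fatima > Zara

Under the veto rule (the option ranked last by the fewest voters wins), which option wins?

Fatima

Last-place votes: Fatima 0, Diego 41, Ivan 40, Kwame 9, Zara 36.
Fatima is ranked last by the fewest voters, so Fatima wins.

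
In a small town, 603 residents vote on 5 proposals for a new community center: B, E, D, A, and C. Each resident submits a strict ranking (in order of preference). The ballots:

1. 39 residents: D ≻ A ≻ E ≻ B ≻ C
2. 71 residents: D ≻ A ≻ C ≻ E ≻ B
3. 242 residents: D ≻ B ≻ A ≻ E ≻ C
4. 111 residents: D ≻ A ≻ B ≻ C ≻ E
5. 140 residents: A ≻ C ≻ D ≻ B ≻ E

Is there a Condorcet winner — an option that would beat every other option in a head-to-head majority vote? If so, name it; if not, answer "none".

D vs B: 603–0 for D.
D vs E: 603–0 for D.
D vs A: 463–140 for D.
D vs C: 463–140 for D.
D beats every other option head-to-head.

D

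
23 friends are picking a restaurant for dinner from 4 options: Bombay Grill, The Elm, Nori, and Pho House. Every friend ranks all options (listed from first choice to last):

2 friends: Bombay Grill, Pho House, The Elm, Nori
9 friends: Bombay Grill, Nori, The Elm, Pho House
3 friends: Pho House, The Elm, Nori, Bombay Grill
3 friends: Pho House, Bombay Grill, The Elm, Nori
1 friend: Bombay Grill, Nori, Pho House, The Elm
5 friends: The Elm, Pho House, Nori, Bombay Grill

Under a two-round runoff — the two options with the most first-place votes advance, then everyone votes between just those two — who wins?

Bombay Grill

Round 1 first-place votes: Bombay Grill 12, The Elm 5, Nori 0, Pho House 6.
Bombay Grill and Pho House advance.
Runoff: Bombay Grill is preferred to Pho House by 12 voters; Pho House by 11.
Bombay Grill wins the runoff.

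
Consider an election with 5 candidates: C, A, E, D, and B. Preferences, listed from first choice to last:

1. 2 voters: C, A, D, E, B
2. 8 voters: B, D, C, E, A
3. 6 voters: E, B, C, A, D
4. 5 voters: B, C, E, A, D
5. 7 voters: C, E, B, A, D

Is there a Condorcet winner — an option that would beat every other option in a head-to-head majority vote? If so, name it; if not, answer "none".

none

Checking pairwise contests:
B beats C 19–9.
C beats A 28–0.
C beats E 22–6.
C beats D 20–8.
E beats B 15–13.
Every option loses at least one head-to-head, so there is no Condorcet winner.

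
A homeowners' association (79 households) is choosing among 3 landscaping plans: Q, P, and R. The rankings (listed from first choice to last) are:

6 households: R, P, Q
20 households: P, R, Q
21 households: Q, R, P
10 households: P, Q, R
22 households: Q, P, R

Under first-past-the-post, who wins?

Q

First-place votes: Q 43, P 30, R 6.
Q has the most first-place votes.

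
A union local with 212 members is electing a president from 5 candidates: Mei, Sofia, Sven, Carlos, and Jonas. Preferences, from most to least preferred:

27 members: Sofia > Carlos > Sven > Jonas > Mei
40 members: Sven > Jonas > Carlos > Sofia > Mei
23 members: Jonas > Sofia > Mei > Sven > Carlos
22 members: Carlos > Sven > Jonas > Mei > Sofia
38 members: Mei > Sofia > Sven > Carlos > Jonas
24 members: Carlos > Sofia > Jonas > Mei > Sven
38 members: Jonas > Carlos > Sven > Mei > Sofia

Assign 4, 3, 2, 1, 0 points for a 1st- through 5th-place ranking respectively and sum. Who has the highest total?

Mei: 27·0 + 40·0 + 23·2 + 22·1 + 38·4 + 24·1 + 38·1 = 282
Sofia: 27·4 + 40·1 + 23·3 + 22·0 + 38·3 + 24·3 + 38·0 = 403
Sven: 27·2 + 40·4 + 23·1 + 22·3 + 38·2 + 24·0 + 38·2 = 455
Carlos: 27·3 + 40·2 + 23·0 + 22·4 + 38·1 + 24·4 + 38·3 = 497
Jonas: 27·1 + 40·3 + 23·4 + 22·2 + 38·0 + 24·2 + 38·4 = 483
Carlos has the highest Borda score (497).

Carlos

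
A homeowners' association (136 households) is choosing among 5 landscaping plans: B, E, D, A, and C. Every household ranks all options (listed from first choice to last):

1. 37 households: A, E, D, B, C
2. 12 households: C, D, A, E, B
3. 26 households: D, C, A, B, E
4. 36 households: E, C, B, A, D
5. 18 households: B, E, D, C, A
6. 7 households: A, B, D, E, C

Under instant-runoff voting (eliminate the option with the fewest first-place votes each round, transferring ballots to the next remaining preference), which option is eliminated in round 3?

D

Round 1: B 18, E 36, D 26, A 44, C 12. Eliminate C.
Round 2: B 18, E 36, D 38, A 44. Eliminate B.
Round 3: E 54, D 38, A 44. Eliminate D.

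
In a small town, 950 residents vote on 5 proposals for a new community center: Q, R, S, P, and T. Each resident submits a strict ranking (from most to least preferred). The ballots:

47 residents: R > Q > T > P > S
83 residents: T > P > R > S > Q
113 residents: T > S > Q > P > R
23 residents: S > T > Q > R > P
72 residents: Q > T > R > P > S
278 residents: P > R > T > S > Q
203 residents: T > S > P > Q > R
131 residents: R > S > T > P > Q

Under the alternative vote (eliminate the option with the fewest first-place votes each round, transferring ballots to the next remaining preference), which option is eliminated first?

Round 1: Q 72, R 178, S 23, P 278, T 399. Eliminate S.

S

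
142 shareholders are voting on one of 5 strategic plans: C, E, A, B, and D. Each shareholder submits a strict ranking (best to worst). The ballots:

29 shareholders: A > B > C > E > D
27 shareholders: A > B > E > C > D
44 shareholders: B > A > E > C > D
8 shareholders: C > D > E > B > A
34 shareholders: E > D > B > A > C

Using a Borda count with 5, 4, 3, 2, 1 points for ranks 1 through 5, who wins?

B

C: 29·3 + 27·2 + 44·2 + 8·5 + 34·1 = 303
E: 29·2 + 27·3 + 44·3 + 8·3 + 34·5 = 465
A: 29·5 + 27·5 + 44·4 + 8·1 + 34·2 = 532
B: 29·4 + 27·4 + 44·5 + 8·2 + 34·3 = 562
D: 29·1 + 27·1 + 44·1 + 8·4 + 34·4 = 268
B has the highest Borda score (562).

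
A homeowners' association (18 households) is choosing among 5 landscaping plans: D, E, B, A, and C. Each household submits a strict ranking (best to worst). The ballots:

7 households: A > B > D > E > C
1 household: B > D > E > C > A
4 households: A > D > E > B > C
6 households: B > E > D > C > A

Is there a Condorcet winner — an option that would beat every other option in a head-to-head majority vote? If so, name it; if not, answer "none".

A

A vs D: 11–7 for A.
A vs E: 11–7 for A.
A vs B: 11–7 for A.
A vs C: 11–7 for A.
A beats every other option head-to-head.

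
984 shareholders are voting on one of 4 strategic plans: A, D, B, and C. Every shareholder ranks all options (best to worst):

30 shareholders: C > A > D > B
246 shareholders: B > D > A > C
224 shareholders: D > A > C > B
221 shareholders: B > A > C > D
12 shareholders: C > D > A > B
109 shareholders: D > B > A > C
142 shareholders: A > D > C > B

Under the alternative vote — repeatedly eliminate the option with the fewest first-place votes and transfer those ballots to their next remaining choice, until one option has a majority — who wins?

Round 1: A 142, D 333, B 467, C 42. Eliminate C.
Round 2: A 172, D 345, B 467. Eliminate A.
Round 3: D 517, B 467. D has a majority.

D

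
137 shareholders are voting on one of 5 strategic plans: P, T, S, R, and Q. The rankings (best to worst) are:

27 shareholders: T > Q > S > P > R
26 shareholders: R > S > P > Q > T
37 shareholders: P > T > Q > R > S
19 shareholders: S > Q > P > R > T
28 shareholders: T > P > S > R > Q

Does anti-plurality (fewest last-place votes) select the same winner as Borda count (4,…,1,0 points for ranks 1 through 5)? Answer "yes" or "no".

yes

Anti-plurality — last-place votes: P 0, T 45, S 37, R 27, Q 28. Winner: P.
Borda — scores: P 349, T 331, S 264, R 188, Q 238. Winner: P.
The two methods agree.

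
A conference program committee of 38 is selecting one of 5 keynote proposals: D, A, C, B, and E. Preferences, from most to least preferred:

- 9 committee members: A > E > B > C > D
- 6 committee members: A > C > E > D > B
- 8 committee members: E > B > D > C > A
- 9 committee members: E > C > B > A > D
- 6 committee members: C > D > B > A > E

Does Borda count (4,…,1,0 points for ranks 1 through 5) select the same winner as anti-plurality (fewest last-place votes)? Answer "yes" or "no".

no

Borda — scores: D 40, A 75, C 86, B 72, E 107. Winner: E.
Anti-plurality — last-place votes: D 18, A 8, C 0, B 6, E 6. Winner: C.
The two methods disagree.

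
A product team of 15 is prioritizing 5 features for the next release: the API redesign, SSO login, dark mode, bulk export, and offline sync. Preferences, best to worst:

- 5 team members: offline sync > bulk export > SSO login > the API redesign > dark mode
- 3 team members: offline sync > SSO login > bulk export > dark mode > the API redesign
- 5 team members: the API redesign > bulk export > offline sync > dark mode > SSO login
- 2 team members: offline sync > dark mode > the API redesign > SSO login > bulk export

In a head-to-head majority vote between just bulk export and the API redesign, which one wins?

Voters preferring bulk export to the API redesign: 8; preferring the API redesign to bulk export: 7.
bulk export wins the head-to-head.

bulk export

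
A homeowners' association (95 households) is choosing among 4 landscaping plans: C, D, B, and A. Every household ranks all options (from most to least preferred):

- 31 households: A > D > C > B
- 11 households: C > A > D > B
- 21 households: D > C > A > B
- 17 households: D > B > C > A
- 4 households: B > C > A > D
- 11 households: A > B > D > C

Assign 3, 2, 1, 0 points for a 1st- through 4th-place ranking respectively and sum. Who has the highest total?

C: 31·1 + 11·3 + 21·2 + 17·1 + 4·2 + 11·0 = 131
D: 31·2 + 11·1 + 21·3 + 17·3 + 4·0 + 11·1 = 198
B: 31·0 + 11·0 + 21·0 + 17·2 + 4·3 + 11·2 = 68
A: 31·3 + 11·2 + 21·1 + 17·0 + 4·1 + 11·3 = 173
D has the highest Borda score (198).

D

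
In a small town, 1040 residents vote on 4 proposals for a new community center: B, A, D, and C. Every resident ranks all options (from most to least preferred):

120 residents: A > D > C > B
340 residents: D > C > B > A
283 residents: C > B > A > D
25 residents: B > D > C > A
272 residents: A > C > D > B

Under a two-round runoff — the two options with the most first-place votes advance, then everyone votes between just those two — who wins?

Round 1 first-place votes: B 25, A 392, D 340, C 283.
A and D advance.
Runoff: A is preferred to D by 675 voters; D by 365.
A wins the runoff.

A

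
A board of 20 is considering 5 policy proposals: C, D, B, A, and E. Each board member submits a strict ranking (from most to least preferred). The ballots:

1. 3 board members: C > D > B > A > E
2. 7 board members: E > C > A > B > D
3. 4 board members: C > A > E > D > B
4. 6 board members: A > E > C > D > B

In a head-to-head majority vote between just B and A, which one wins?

Voters preferring B to A: 3; preferring A to B: 17.
A wins the head-to-head.

A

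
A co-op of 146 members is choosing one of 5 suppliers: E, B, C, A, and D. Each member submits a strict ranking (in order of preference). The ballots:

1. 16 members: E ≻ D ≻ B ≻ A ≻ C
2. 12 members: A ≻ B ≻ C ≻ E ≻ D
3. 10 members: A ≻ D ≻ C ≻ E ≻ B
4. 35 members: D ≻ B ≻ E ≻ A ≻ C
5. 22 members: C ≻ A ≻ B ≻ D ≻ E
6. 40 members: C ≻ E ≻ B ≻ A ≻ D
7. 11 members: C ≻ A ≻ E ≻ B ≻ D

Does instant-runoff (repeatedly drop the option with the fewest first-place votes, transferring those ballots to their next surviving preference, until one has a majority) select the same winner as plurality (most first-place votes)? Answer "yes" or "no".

yes

Instant-runoff — R1 E 16, B 0, C 73, A 22, D 35 (B out); R2 E 16, C 73, A 22, D 35 (E out); R3 C 73, A 22, D 51 (A out); R4 C 85, D 61 (C winner). Winner: C.
Plurality — first-place votes: E 16, B 0, C 73, A 22, D 35. Winner: C.
The two methods agree.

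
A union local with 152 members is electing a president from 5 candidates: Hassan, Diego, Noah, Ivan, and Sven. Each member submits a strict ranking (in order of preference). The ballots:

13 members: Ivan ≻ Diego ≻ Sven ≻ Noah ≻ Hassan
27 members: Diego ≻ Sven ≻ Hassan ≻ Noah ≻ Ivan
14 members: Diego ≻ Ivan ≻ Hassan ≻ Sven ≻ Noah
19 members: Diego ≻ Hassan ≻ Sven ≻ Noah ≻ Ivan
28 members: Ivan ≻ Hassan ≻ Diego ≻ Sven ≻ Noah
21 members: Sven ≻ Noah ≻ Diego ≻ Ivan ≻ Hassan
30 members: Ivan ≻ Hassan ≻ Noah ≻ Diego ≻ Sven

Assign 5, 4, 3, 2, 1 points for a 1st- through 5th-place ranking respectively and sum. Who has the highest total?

Hassan: 13·1 + 27·3 + 14·3 + 19·4 + 28·4 + 21·1 + 30·4 = 465
Diego: 13·4 + 27·5 + 14·5 + 19·5 + 28·3 + 21·3 + 30·2 = 559
Noah: 13·2 + 27·2 + 14·1 + 19·2 + 28·1 + 21·4 + 30·3 = 334
Ivan: 13·5 + 27·1 + 14·4 + 19·1 + 28·5 + 21·2 + 30·5 = 499
Sven: 13·3 + 27·4 + 14·2 + 19·3 + 28·2 + 21·5 + 30·1 = 423
Diego has the highest Borda score (559).

Diego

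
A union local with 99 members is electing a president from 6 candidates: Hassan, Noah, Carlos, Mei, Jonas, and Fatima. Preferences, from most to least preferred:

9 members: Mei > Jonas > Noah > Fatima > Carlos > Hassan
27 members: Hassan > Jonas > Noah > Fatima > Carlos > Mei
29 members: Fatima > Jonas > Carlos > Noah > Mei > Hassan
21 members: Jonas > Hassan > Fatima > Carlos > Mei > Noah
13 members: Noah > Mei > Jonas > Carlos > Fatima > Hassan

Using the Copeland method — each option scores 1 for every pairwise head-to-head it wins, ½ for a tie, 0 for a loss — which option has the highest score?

Hassan: loses to Noah, Carlos, Mei, Jonas, and Fatima → score 0.
Noah: beats Hassan and Mei; loses to Carlos, Jonas, and Fatima → score 2.
Carlos: beats Hassan, Noah, and Mei; loses to Jonas and Fatima → score 3.
Mei: beats Hassan; loses to Noah, Carlos, Jonas, and Fatima → score 1.
Jonas: beats Hassan, Noah, Carlos, Mei, and Fatima → score 5.
Fatima: beats Hassan, Noah, Carlos, and Mei; loses to Jonas → score 4.
Jonas has the best pairwise record.

Jonas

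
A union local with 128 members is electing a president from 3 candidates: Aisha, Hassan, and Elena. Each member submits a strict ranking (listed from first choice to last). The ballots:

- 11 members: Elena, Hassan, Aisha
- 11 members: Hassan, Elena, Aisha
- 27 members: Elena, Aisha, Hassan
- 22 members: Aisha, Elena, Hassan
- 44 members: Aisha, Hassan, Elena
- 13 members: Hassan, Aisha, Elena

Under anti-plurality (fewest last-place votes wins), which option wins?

Aisha

Last-place votes: Aisha 22, Hassan 49, Elena 57.
Aisha is ranked last by the fewest voters, so Aisha wins.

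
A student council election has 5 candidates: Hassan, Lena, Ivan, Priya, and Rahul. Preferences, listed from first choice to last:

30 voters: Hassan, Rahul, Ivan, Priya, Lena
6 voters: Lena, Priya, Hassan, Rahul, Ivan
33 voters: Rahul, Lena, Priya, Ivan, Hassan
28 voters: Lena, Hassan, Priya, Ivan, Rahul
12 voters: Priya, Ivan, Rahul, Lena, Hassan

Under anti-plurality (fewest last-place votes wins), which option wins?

Priya

Last-place votes: Hassan 45, Lena 30, Ivan 6, Priya 0, Rahul 28.
Priya is ranked last by the fewest voters, so Priya wins.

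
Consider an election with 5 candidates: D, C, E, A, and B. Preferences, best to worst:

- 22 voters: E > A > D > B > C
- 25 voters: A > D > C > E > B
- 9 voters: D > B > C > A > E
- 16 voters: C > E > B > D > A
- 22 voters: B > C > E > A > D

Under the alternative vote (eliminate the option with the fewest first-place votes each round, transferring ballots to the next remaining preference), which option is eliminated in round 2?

C

Round 1: D 9, C 16, E 22, A 25, B 22. Eliminate D.
Round 2: C 16, E 22, A 25, B 31. Eliminate C.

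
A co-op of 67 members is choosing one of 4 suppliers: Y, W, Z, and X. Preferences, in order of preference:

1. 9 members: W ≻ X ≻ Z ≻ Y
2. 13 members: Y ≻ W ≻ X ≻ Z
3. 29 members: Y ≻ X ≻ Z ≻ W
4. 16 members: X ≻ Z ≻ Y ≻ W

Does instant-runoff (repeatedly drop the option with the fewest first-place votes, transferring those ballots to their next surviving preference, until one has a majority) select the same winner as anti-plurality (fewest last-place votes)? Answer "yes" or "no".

no

Instant-runoff — R1 Y 42, W 9, Z 0, X 16 (Y winner). Winner: Y.
Anti-plurality — last-place votes: Y 9, W 45, Z 13, X 0. Winner: X.
The two methods disagree.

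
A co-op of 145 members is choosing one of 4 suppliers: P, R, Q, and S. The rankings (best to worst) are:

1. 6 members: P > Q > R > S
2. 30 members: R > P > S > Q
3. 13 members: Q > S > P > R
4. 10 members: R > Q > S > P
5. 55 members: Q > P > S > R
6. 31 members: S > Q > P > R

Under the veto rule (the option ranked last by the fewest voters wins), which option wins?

Last-place votes: P 10, R 99, Q 30, S 6.
S is ranked last by the fewest voters, so S wins.

S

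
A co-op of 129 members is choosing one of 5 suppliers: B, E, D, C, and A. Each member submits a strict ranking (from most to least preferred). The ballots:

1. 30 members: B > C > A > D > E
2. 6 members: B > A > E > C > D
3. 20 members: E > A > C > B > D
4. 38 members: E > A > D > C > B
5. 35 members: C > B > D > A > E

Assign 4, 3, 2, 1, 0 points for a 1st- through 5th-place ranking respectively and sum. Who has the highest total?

B: 30·4 + 6·4 + 20·1 + 38·0 + 35·3 = 269
E: 30·0 + 6·2 + 20·4 + 38·4 + 35·0 = 244
D: 30·1 + 6·0 + 20·0 + 38·2 + 35·2 = 176
C: 30·3 + 6·1 + 20·2 + 38·1 + 35·4 = 314
A: 30·2 + 6·3 + 20·3 + 38·3 + 35·1 = 287
C has the highest Borda score (314).

C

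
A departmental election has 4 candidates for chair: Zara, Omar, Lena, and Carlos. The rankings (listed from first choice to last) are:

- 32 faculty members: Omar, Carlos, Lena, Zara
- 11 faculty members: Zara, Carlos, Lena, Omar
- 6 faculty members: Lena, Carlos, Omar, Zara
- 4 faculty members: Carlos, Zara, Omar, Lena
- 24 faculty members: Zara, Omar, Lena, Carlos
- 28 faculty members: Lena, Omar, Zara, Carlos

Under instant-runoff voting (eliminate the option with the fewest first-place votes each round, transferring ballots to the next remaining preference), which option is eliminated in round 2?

Omar

Round 1: Zara 35, Omar 32, Lena 34, Carlos 4. Eliminate Carlos.
Round 2: Zara 39, Omar 32, Lena 34. Eliminate Omar.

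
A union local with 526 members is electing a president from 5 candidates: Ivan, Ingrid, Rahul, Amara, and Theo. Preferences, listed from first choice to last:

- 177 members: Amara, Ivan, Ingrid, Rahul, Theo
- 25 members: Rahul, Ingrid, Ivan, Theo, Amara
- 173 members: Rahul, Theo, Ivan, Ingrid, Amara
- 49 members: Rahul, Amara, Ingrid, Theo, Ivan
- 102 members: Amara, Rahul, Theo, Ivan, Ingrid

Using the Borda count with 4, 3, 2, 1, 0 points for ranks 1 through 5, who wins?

Ivan: 177·3 + 25·2 + 173·2 + 49·0 + 102·1 = 1029
Ingrid: 177·2 + 25·3 + 173·1 + 49·2 + 102·0 = 700
Rahul: 177·1 + 25·4 + 173·4 + 49·4 + 102·3 = 1471
Amara: 177·4 + 25·0 + 173·0 + 49·3 + 102·4 = 1263
Theo: 177·0 + 25·1 + 173·3 + 49·1 + 102·2 = 797
Rahul has the highest Borda score (1471).

Rahul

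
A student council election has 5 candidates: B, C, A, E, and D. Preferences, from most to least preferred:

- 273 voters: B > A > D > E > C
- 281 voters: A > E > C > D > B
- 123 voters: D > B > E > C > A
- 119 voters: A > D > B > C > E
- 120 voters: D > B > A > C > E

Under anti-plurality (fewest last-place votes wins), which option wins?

D

Last-place votes: B 281, C 273, A 123, E 239, D 0.
D is ranked last by the fewest voters, so D wins.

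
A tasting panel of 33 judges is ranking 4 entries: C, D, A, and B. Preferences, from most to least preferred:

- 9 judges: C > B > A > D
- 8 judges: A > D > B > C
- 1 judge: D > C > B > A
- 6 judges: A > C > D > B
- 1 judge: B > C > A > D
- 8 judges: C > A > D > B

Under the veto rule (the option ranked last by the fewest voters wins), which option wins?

A

Last-place votes: C 8, D 10, A 1, B 14.
A is ranked last by the fewest voters, so A wins.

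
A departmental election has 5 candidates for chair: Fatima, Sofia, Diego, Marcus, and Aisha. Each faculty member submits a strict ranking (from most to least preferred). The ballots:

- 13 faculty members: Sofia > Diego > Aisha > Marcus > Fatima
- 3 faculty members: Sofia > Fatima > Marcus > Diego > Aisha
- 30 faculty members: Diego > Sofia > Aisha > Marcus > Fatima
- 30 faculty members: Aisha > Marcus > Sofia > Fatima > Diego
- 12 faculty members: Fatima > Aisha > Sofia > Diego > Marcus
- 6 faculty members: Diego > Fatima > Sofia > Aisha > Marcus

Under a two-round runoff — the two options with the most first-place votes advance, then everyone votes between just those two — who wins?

Round 1 first-place votes: Fatima 12, Sofia 16, Diego 36, Marcus 0, Aisha 30.
Diego and Aisha advance.
Runoff: Diego is preferred to Aisha by 52 voters; Aisha by 42.
Diego wins the runoff.

Diego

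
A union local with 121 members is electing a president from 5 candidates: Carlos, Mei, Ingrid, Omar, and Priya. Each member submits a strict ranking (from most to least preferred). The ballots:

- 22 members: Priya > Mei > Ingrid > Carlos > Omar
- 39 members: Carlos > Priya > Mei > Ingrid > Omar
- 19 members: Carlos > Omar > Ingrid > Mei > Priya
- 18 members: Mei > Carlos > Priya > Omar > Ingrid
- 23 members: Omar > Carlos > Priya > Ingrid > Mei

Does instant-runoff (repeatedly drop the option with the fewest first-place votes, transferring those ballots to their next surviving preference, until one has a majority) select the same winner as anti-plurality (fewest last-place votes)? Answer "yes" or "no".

Instant-runoff — R1 Carlos 58, Mei 18, Ingrid 0, Omar 23, Priya 22 (Ingrid out); R2 Carlos 58, Mei 18, Omar 23, Priya 22 (Mei out); R3 Carlos 76, Omar 23, Priya 22 (Carlos winner). Winner: Carlos.
Anti-plurality — last-place votes: Carlos 0, Mei 23, Ingrid 18, Omar 61, Priya 19. Winner: Carlos.
The two methods agree.

yes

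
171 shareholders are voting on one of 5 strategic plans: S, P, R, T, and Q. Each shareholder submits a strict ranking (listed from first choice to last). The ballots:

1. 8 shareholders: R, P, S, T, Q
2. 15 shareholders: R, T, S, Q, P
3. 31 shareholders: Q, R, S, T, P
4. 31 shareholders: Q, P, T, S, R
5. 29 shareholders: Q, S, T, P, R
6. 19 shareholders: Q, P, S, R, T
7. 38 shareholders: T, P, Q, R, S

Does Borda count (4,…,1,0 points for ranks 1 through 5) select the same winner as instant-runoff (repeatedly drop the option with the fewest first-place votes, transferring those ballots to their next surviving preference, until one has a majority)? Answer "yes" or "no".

Borda — scores: S 264, P 317, R 242, T 356, Q 531. Winner: Q.
Instant-runoff — R1 S 0, P 0, R 23, T 38, Q 110 (Q winner). Winner: Q.
The two methods agree.

yes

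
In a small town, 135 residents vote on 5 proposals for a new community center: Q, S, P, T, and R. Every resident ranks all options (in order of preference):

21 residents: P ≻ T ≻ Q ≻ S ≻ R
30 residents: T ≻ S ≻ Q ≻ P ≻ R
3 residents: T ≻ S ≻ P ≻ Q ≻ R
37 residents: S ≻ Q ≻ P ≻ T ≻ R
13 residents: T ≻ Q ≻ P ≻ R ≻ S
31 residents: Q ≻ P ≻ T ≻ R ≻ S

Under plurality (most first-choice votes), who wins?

T

First-place votes: Q 31, S 37, P 21, T 46, R 0.
T has the most first-place votes.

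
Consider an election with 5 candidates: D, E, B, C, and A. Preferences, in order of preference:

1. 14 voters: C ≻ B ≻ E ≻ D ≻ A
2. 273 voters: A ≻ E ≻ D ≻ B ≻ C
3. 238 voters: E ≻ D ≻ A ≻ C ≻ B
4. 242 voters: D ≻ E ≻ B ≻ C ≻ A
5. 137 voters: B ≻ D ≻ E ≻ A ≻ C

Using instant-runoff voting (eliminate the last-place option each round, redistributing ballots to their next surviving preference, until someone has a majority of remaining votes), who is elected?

Round 1: D 242, E 238, B 137, C 14, A 273. Eliminate C.
Round 2: D 242, E 238, B 151, A 273. Eliminate B.
Round 3: D 379, E 252, A 273. Eliminate E.
Round 4: D 631, A 273. D has a majority.

D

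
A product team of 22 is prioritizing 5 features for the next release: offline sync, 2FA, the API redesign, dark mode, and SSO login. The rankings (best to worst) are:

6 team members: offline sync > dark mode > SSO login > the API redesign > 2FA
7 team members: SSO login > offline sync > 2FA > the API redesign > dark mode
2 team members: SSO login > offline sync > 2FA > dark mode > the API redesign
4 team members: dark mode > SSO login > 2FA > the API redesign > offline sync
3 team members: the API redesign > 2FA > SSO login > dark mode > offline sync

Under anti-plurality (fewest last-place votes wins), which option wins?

Last-place votes: offline sync 7, 2FA 6, the API redesign 2, dark mode 7, SSO login 0.
SSO login is ranked last by the fewest voters, so SSO login wins.

SSO login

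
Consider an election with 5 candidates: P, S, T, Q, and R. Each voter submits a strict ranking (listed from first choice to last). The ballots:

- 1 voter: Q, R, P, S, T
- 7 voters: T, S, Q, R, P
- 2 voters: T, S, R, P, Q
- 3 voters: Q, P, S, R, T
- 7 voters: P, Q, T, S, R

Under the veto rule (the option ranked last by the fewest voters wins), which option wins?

Last-place votes: P 7, S 0, T 4, Q 2, R 7.
S is ranked last by the fewest voters, so S wins.

S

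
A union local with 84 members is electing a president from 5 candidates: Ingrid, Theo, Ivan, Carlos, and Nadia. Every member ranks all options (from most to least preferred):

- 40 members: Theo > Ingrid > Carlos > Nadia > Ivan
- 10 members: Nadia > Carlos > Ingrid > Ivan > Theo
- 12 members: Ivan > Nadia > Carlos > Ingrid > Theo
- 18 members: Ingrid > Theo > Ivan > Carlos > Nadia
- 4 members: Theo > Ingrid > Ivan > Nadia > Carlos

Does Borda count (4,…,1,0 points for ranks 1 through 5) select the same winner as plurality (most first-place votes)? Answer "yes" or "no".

no

Borda — scores: Ingrid 236, Theo 230, Ivan 102, Carlos 152, Nadia 120. Winner: Ingrid.
Plurality — first-place votes: Ingrid 18, Theo 44, Ivan 12, Carlos 0, Nadia 10. Winner: Theo.
The two methods disagree.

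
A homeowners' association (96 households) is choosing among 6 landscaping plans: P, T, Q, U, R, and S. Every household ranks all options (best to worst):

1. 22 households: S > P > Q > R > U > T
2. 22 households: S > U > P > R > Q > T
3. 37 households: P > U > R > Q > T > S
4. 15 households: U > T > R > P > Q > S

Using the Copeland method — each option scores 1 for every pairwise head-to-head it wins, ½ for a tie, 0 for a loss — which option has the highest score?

P

P: beats T, Q, U, R, and S → score 5.
T: beats S; loses to P, Q, U, and R → score 1.
Q: beats T and S; loses to P, U, and R → score 2.
U: beats T, Q, R, and S; loses to P → score 4.
R: beats T, Q, and S; loses to P and U → score 3.
S: loses to P, T, Q, U, and R → score 0.
P has the best pairwise record.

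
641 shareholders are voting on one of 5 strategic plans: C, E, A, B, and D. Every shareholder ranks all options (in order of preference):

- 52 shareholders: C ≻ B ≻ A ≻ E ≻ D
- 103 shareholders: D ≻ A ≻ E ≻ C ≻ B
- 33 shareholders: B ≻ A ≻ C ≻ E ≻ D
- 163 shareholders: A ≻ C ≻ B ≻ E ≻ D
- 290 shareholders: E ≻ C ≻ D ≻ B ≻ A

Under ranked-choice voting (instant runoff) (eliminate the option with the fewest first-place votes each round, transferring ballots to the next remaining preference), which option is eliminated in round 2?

C

Round 1: C 52, E 290, A 163, B 33, D 103. Eliminate B.
Round 2: C 52, E 290, A 196, D 103. Eliminate C.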